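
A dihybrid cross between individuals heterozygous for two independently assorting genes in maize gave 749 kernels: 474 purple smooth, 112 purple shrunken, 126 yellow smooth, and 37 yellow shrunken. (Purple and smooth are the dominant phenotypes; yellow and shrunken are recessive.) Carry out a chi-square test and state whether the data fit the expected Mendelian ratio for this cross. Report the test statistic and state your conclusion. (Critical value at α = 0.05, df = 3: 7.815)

A dihybrid F₂ with independent assortment and complete dominance at both loci gives a 9:3:3:1 phenotypic ratio.
Total ratio parts = 16. Expected numbers out of 749:
  purple smooth: 749 × 9/16 = 421.3125
  purple shrunken: 749 × 3/16 = 140.4375
  yellow smooth: 749 × 3/16 = 140.4375
  yellow shrunken: 749 × 1/16 = 46.8125
χ² = Σ (O − E)² / E
  purple smooth: (474 − 421.3125)² / 421.3125 = 6.5889
  purple shrunken: (112 − 140.4375)² / 140.4375 = 5.7584
  yellow smooth: (126 − 140.4375)² / 140.4375 = 1.4842
  yellow shrunken: (37 − 46.8125)² / 46.8125 = 2.0568
χ² = 6.5889 + 5.7584 + 1.4842 + 2.0568 = 15.8883 ≈ 15.888
Degrees of freedom = 4 − 1 = 3; critical value at α = 0.05 is 7.815.
Since 15.888 > 7.815, we reject the null hypothesis — the data do not fit the 9:3:3:1 ratio.

15.888; not consistent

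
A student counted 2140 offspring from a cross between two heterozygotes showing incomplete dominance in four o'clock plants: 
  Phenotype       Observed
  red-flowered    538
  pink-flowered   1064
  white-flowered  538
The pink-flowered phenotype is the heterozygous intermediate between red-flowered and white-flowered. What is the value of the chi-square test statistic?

0.067

With incomplete dominance, a heterozygote × heterozygote cross gives a 1:2:1 phenotypic ratio.
The 1:2:1 ratio has 4 parts, so with N = 2140 the expected counts are:
  red-flowered: 2140 × 1/4 = 535
  pink-flowered: 2140 × 2/4 = 1070
  white-flowered: 2140 × 1/4 = 535
χ² = Σ (O − E)² / E
  red-flowered: (538 − 535)² / 535 = 0.0168
  pink-flowered: (1064 − 1070)² / 1070 = 0.0336
  white-flowered: (538 − 535)² / 535 = 0.0168
χ² = 0.0168 + 0.0336 + 0.0168 = 0.0672 ≈ 0.067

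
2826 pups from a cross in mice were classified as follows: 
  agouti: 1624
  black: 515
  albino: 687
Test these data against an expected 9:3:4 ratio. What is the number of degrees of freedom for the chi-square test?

A goodness-of-fit test with 3 phenotype classes has df = 3 − 1 = 2.

2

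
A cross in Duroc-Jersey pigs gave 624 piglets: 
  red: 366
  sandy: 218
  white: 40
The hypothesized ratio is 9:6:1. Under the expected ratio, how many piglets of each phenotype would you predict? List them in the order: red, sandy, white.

351, 234, 39

The 9:6:1 ratio has 16 parts, so with N = 624 the expected counts are:
  red: 624 × 9/16 = 351
  sandy: 624 × 6/16 = 234
  white: 624 × 1/16 = 39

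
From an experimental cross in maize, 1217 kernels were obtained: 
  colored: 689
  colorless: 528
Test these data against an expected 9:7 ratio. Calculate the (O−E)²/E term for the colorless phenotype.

Under the 9:7 hypothesis (Σ ratio = 16, N = 1217):
  colored: 1217 × 9/16 = 684.5625
  colorless: 1217 × 7/16 = 532.4375
Contribution of colorless: (528 − 532.4375)² / 532.4375 = 0.0370

0.037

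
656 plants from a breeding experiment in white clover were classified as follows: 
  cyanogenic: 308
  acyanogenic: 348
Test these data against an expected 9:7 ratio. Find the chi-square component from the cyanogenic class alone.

Expected counts for N = 656 under a 9:7 ratio (total parts = 16):
  cyanogenic: 656 × 9/16 = 369
  acyanogenic: 656 × 7/16 = 287
Contribution of cyanogenic: (308 − 369)² / 369 = 10.0840

10.084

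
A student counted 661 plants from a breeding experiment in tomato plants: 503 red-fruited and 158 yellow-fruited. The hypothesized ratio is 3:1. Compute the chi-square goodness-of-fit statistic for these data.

0.424

The 3:1 ratio has 4 parts, so with N = 661 the expected counts are:
  red-fruited: 661 × 3/4 = 495.75
  yellow-fruited: 661 × 1/4 = 165.25
χ² = Σ (O − E)² / E
  red-fruited: (503 − 495.75)² / 495.75 = 0.1060
  yellow-fruited: (158 − 165.25)² / 165.25 = 0.3181
χ² = 0.1060 + 0.3181 = 0.4241 ≈ 0.424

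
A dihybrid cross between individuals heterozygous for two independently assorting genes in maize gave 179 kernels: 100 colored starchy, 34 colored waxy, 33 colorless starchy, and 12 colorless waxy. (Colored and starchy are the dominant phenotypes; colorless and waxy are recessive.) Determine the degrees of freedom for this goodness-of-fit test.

A dihybrid F₂ with independent assortment and complete dominance at both loci gives a 9:3:3:1 phenotypic ratio.
A goodness-of-fit test with 4 phenotype classes has df = 4 − 1 = 3.

3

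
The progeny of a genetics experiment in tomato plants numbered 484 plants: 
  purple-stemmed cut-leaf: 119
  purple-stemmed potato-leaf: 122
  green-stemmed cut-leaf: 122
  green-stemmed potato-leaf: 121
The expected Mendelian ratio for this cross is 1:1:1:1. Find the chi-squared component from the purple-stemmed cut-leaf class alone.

Expected counts for N = 484 under a 1:1:1:1 ratio (total parts = 4):
  purple-stemmed cut-leaf: 484 × 1/4 = 121
  purple-stemmed potato-leaf: 484 × 1/4 = 121
  green-stemmed cut-leaf: 484 × 1/4 = 121
  green-stemmed potato-leaf: 484 × 1/4 = 121
Contribution of purple-stemmed cut-leaf: (119 − 121)² / 121 = 0.0331

0.033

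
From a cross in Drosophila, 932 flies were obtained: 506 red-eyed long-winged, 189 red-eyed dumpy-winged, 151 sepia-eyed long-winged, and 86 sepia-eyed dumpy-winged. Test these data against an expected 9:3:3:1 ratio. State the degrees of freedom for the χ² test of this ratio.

3

A goodness-of-fit test with 4 phenotype classes has df = 4 − 1 = 3.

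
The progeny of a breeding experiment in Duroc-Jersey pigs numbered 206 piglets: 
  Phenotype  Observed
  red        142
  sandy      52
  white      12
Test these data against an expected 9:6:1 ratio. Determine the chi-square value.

14.203

Under the 9:6:1 hypothesis (Σ ratio = 16, N = 206):
  red: 206 × 9/16 = 115.875
  sandy: 206 × 6/16 = 77.25
  white: 206 × 1/16 = 12.875
χ² = Σ (O − E)² / E
  red: (142 − 115.875)² / 115.875 = 5.8901
  sandy: (52 − 77.25)² / 77.25 = 8.2532
  white: (12 − 12.875)² / 12.875 = 0.0595
χ² = 5.8901 + 8.2532 + 0.0595 = 14.2028 ≈ 14.203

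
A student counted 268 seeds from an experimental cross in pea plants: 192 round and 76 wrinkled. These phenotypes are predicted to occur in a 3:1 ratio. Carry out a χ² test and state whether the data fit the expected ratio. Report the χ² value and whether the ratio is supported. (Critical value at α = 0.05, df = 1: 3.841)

Expected counts for N = 268 under a 3:1 ratio (total parts = 4):
  round: 268 × 3/4 = 201
  wrinkled: 268 × 1/4 = 67
χ² = Σ (O − E)² / E
  round: (192 − 201)² / 201 = 0.4030
  wrinkled: (76 − 67)² / 67 = 1.2090
χ² = 0.4030 + 1.2090 = 1.612
Degrees of freedom = 2 − 1 = 1; critical value at α = 0.05 is 3.841.
Since 1.612 < 3.841, we fail to reject the null hypothesis — the data are consistent with the 3:1 ratio.

1.612; consistent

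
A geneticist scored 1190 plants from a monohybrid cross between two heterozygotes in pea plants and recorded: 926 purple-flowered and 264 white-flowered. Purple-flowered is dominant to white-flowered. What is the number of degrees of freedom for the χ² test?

For a monohybrid cross between heterozygotes with complete dominance, the expected phenotypic ratio is 3:1.
A goodness-of-fit test with 2 phenotype classes has df = 2 − 1 = 1.

1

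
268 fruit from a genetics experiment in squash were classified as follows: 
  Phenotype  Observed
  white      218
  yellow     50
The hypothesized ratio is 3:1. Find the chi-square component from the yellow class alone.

Total ratio parts = 4. Expected numbers out of 268:
  white: 268 × 3/4 = 201
  yellow: 268 × 1/4 = 67
Contribution of yellow: (50 − 67)² / 67 = 4.3134

4.313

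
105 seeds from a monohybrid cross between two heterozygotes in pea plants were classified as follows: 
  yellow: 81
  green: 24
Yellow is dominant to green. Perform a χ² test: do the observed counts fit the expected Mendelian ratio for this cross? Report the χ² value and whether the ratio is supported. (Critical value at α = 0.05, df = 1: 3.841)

For a monohybrid cross between heterozygotes with complete dominance, the expected phenotypic ratio is 3:1.
The 3:1 ratio has 4 parts, so with N = 105 the expected counts are:
  yellow: 105 × 3/4 = 78.75
  green: 105 × 1/4 = 26.25
χ² = Σ (O − E)² / E
  yellow: (81 − 78.75)² / 78.75 = 0.0643
  green: (24 − 26.25)² / 26.25 = 0.1929
χ² = 0.0643 + 0.1929 = 0.2572 ≈ 0.257
Degrees of freedom = 2 − 1 = 1; critical value at α = 0.05 is 3.841.
Since 0.257 < 3.841, we fail to reject the null hypothesis — the data are consistent with the 3:1 ratio.

0.257; consistent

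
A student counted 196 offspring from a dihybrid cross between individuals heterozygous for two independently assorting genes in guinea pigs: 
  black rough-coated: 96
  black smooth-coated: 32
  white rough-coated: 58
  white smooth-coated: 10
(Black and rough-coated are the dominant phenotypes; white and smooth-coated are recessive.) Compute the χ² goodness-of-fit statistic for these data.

A dihybrid F₂ with independent assortment and complete dominance at both loci gives a 9:3:3:1 phenotypic ratio.
Under the 9:3:3:1 hypothesis (Σ ratio = 16, N = 196):
  black rough-coated: 196 × 9/16 = 110.25
  black smooth-coated: 196 × 3/16 = 36.75
  white rough-coated: 196 × 3/16 = 36.75
  white smooth-coated: 196 × 1/16 = 12.25
χ² = Σ (O − E)² / E
  black rough-coated: (96 − 110.25)² / 110.25 = 1.8418
  black smooth-coated: (32 − 36.75)² / 36.75 = 0.6139
  white rough-coated: (58 − 36.75)² / 36.75 = 12.2874
  white smooth-coated: (10 − 12.25)² / 12.25 = 0.4133
χ² = 1.8418 + 0.6139 + 12.2874 + 0.4133 = 15.1564 ≈ 15.156

15.156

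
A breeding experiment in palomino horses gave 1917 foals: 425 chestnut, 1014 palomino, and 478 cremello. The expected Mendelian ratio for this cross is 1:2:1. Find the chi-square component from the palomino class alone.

Expected counts for N = 1917 under a 1:2:1 ratio (total parts = 4):
  chestnut: 1917 × 1/4 = 479.25
  palomino: 1917 × 2/4 = 958.5
  cremello: 1917 × 1/4 = 479.25
Contribution of palomino: (1014 − 958.5)² / 958.5 = 3.2136

3.214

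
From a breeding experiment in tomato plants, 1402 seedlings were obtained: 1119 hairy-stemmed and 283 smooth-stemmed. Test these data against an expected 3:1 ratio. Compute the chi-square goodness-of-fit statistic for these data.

Under the 3:1 hypothesis (Σ ratio = 4, N = 1402):
  hairy-stemmed: 1402 × 3/4 = 1051.5
  smooth-stemmed: 1402 × 1/4 = 350.5
χ² = Σ (O − E)² / E
  hairy-stemmed: (1119 − 1051.5)² / 1051.5 = 4.3331
  smooth-stemmed: (283 − 350.5)² / 350.5 = 12.9993
χ² = 4.3331 + 12.9993 = 17.3324 ≈ 17.332

17.332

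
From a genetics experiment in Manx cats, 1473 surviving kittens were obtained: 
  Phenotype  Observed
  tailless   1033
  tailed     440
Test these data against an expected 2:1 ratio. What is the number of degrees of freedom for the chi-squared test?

A goodness-of-fit test with 2 phenotype classes has df = 2 − 1 = 1.

1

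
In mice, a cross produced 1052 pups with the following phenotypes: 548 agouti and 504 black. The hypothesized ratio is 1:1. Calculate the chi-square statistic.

The 1:1 ratio has 2 parts, so with N = 1052 the expected counts are:
  agouti: 1052 × 1/2 = 526
  black: 1052 × 1/2 = 526
χ² = Σ (O − E)² / E
  agouti: (548 − 526)² / 526 = 0.9202
  black: (504 − 526)² / 526 = 0.9202
χ² = 0.9202 + 0.9202 = 1.8404 ≈ 1.840

1.840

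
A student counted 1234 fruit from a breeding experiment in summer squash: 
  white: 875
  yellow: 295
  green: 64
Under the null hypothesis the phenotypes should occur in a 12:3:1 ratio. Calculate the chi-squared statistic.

Expected counts for N = 1234 under a 12:3:1 ratio (total parts = 16):
  white: 1234 × 12/16 = 925.5
  yellow: 1234 × 3/16 = 231.375
  green: 1234 × 1/16 = 77.125
χ² = Σ (O − E)² / E
  white: (875 − 925.5)² / 925.5 = 2.7555
  yellow: (295 − 231.375)² / 231.375 = 17.4960
  green: (64 − 77.125)² / 77.125 = 2.2336
χ² = 2.7555 + 17.4960 + 2.2336 = 22.4851 ≈ 22.485

22.485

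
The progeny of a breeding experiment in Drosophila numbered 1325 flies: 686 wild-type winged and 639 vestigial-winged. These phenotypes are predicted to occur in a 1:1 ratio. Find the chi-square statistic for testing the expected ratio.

1.667

Total ratio parts = 2. Expected numbers out of 1325:
  wild-type winged: 1325 × 1/2 = 662.5
  vestigial-winged: 1325 × 1/2 = 662.5
χ² = Σ (O − E)² / E
  wild-type winged: (686 − 662.5)² / 662.5 = 0.8336
  vestigial-winged: (639 − 662.5)² / 662.5 = 0.8336
χ² = 0.8336 + 0.8336 = 1.6672 ≈ 1.667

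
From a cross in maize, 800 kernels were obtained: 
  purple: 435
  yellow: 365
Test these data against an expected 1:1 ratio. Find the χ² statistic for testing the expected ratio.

6.125

Under the 1:1 hypothesis (Σ ratio = 2, N = 800):
  purple: 800 × 1/2 = 400
  yellow: 800 × 1/2 = 400
χ² = Σ (O − E)² / E
  purple: (435 − 400)² / 400 = 3.0625
  yellow: (365 − 400)² / 400 = 3.0625
χ² = 3.0625 + 3.0625 = 6.125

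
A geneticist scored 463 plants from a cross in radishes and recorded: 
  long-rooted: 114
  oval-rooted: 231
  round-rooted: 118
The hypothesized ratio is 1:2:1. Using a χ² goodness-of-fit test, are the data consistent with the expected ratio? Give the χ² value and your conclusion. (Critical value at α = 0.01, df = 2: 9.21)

0.071; consistent

Expected counts for N = 463 under a 1:2:1 ratio (total parts = 4):
  long-rooted: 463 × 1/4 = 115.75
  oval-rooted: 463 × 2/4 = 231.5
  round-rooted: 463 × 1/4 = 115.75
χ² = Σ (O − E)² / E
  long-rooted: (114 − 115.75)² / 115.75 = 0.0265
  oval-rooted: (231 − 231.5)² / 231.5 = 0.0011
  round-rooted: (118 − 115.75)² / 115.75 = 0.0437
χ² = 0.0265 + 0.0011 + 0.0437 = 0.0713 ≈ 0.071
Degrees of freedom = 3 − 1 = 2; critical value at α = 0.01 is 9.21.
Since 0.071 < 9.21, we fail to reject the null hypothesis — the data are consistent with the 1:2:1 ratio.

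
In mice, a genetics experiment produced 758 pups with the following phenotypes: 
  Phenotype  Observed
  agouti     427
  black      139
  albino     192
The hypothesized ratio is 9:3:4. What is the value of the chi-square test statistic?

Under the 9:3:4 hypothesis (Σ ratio = 16, N = 758):
  agouti: 758 × 9/16 = 426.375
  black: 758 × 3/16 = 142.125
  albino: 758 × 4/16 = 189.5
χ² = Σ (O − E)² / E
  agouti: (427 − 426.375)² / 426.375 = 0.0009
  black: (139 − 142.125)² / 142.125 = 0.0687
  albino: (192 − 189.5)² / 189.5 = 0.0330
χ² = 0.0009 + 0.0687 + 0.0330 = 0.1026 ≈ 0.103

0.103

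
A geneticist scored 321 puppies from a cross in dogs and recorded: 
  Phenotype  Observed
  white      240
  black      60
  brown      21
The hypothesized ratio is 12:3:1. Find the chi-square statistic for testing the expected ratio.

0.047

The 12:3:1 ratio has 16 parts, so with N = 321 the expected counts are:
  white: 321 × 12/16 = 240.75
  black: 321 × 3/16 = 60.1875
  brown: 321 × 1/16 = 20.0625
χ² = Σ (O − E)² / E
  white: (240 − 240.75)² / 240.75 = 0.0023
  black: (60 − 60.1875)² / 60.1875 = 0.0006
  brown: (21 − 20.0625)² / 20.0625 = 0.0438
χ² = 0.0023 + 0.0006 + 0.0438 = 0.0467 ≈ 0.047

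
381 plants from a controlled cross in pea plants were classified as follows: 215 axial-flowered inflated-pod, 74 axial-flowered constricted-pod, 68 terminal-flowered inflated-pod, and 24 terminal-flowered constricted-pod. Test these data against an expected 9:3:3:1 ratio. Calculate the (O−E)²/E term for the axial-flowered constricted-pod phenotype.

Total ratio parts = 16. Expected numbers out of 381:
  axial-flowered inflated-pod: 381 × 9/16 = 214.3125
  axial-flowered constricted-pod: 381 × 3/16 = 71.4375
  terminal-flowered inflated-pod: 381 × 3/16 = 71.4375
  terminal-flowered constricted-pod: 381 × 1/16 = 23.8125
Contribution of axial-flowered constricted-pod: (74 − 71.4375)² / 71.4375 = 0.0919

0.092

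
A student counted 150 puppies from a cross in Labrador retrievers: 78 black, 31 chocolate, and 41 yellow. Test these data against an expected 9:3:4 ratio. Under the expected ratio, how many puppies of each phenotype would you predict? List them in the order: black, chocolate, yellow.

The 9:3:4 ratio has 16 parts, so with N = 150 the expected counts are:
  black: 150 × 9/16 = 84.375
  chocolate: 150 × 3/16 = 28.125
  yellow: 150 × 4/16 = 37.5

84.375, 28.125, 37.5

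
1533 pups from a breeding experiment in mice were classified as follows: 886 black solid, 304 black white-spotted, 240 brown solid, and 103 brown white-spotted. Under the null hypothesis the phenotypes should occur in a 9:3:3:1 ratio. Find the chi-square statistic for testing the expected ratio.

The 9:3:3:1 ratio has 16 parts, so with N = 1533 the expected counts are:
  black solid: 1533 × 9/16 = 862.3125
  black white-spotted: 1533 × 3/16 = 287.4375
  brown solid: 1533 × 3/16 = 287.4375
  brown white-spotted: 1533 × 1/16 = 95.8125
χ² = Σ (O − E)² / E
  black solid: (886 − 862.3125)² / 862.3125 = 0.6507
  black white-spotted: (304 − 287.4375)² / 287.4375 = 0.9544
  brown solid: (240 − 287.4375)² / 287.4375 = 7.8289
  brown white-spotted: (103 − 95.8125)² / 95.8125 = 0.5392
χ² = 0.6507 + 0.9544 + 7.8289 + 0.5392 = 9.9732 ≈ 9.973

9.973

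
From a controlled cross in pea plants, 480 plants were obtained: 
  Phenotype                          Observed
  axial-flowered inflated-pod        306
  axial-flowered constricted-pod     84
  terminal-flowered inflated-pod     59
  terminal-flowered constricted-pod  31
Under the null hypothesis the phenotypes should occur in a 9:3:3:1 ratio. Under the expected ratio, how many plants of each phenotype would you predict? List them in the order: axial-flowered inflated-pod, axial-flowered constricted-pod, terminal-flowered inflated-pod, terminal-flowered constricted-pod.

The 9:3:3:1 ratio has 16 parts, so with N = 480 the expected counts are:
  axial-flowered inflated-pod: 480 × 9/16 = 270
  axial-flowered constricted-pod: 480 × 3/16 = 90
  terminal-flowered inflated-pod: 480 × 3/16 = 90
  terminal-flowered constricted-pod: 480 × 1/16 = 30

270, 90, 90, 30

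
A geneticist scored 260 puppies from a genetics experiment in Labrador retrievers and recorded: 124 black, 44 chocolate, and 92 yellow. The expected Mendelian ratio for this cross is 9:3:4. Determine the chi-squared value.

Under the 9:3:4 hypothesis (Σ ratio = 16, N = 260):
  black: 260 × 9/16 = 146.25
  chocolate: 260 × 3/16 = 48.75
  yellow: 260 × 4/16 = 65
χ² = Σ (O − E)² / E
  black: (124 − 146.25)² / 146.25 = 3.3850
  chocolate: (44 − 48.75)² / 48.75 = 0.4628
  yellow: (92 − 65)² / 65 = 11.2154
χ² = 3.3850 + 0.4628 + 11.2154 = 15.0632 ≈ 15.063

15.063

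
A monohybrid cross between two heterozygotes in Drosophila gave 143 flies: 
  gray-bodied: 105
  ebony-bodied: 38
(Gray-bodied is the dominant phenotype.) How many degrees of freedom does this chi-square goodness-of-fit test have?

1

For a monohybrid cross between heterozygotes with complete dominance, the expected phenotypic ratio is 3:1.
A goodness-of-fit test with 2 phenotype classes has df = 2 − 1 = 1.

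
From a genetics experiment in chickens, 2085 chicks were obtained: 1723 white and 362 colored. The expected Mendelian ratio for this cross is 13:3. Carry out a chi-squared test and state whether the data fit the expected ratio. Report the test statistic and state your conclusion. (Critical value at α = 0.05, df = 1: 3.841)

2.636; consistent

The 13:3 ratio has 16 parts, so with N = 2085 the expected counts are:
  white: 2085 × 13/16 = 1694.0625
  colored: 2085 × 3/16 = 390.9375
χ² = Σ (O − E)² / E
  white: (1723 − 1694.0625)² / 1694.0625 = 0.4943
  colored: (362 − 390.9375)² / 390.9375 = 2.1420
χ² = 0.4943 + 2.1420 = 2.6363 ≈ 2.636
Degrees of freedom = 2 − 1 = 1; critical value at α = 0.05 is 3.841.
Since 2.636 < 3.841, we fail to reject the null hypothesis — the data are consistent with the 13:3 ratio.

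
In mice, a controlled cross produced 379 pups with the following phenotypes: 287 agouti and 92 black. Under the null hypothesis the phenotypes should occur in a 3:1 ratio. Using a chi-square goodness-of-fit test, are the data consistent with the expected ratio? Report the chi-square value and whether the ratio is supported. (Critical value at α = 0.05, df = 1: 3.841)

Expected counts for N = 379 under a 3:1 ratio (total parts = 4):
  agouti: 379 × 3/4 = 284.25
  black: 379 × 1/4 = 94.75
χ² = Σ (O − E)² / E
  agouti: (287 − 284.25)² / 284.25 = 0.0266
  black: (92 − 94.75)² / 94.75 = 0.0798
χ² = 0.0266 + 0.0798 = 0.1064 ≈ 0.106
Degrees of freedom = 2 − 1 = 1; critical value at α = 0.05 is 3.841.
Since 0.106 < 3.841, we fail to reject the null hypothesis — the data are consistent with the 3:1 ratio.

0.106; consistent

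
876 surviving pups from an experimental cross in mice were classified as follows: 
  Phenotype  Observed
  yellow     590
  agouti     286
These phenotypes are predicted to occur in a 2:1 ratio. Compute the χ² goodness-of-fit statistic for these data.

Total ratio parts = 3. Expected numbers out of 876:
  yellow: 876 × 2/3 = 584
  agouti: 876 × 1/3 = 292
χ² = Σ (O − E)² / E
  yellow: (590 − 584)² / 584 = 0.0616
  agouti: (286 − 292)² / 292 = 0.1233
χ² = 0.0616 + 0.1233 = 0.1849 ≈ 0.185

0.185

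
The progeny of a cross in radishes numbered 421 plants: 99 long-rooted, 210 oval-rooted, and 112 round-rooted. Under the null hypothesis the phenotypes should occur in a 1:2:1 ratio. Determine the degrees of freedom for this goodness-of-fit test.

2

A goodness-of-fit test with 3 phenotype classes has df = 3 − 1 = 2.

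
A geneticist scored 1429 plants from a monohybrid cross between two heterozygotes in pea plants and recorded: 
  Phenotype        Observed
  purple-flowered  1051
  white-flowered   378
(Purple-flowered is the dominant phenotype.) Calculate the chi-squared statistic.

1.607

For a monohybrid cross between heterozygotes with complete dominance, the expected phenotypic ratio is 3:1.
Under the 3:1 hypothesis (Σ ratio = 4, N = 1429):
  purple-flowered: 1429 × 3/4 = 1071.75
  white-flowered: 1429 × 1/4 = 357.25
χ² = Σ (O − E)² / E
  purple-flowered: (1051 − 1071.75)² / 1071.75 = 0.4017
  white-flowered: (378 − 357.25)² / 357.25 = 1.2052
χ² = 0.4017 + 1.2052 = 1.6069 ≈ 1.607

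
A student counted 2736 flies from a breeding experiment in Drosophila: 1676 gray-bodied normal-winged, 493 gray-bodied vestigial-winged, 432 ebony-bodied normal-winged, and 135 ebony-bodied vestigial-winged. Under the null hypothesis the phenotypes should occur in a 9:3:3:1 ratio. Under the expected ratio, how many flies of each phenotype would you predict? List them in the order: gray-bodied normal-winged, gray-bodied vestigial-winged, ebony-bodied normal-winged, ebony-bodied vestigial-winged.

1539, 513, 513, 171

Total ratio parts = 16. Expected numbers out of 2736:
  gray-bodied normal-winged: 2736 × 9/16 = 1539
  gray-bodied vestigial-winged: 2736 × 3/16 = 513
  ebony-bodied normal-winged: 2736 × 3/16 = 513
  ebony-bodied vestigial-winged: 2736 × 1/16 = 171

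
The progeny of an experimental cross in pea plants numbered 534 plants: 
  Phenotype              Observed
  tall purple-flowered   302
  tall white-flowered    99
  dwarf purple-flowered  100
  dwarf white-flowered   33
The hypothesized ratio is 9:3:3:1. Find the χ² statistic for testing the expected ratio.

0.026

Total ratio parts = 16. Expected numbers out of 534:
  tall purple-flowered: 534 × 9/16 = 300.375
  tall white-flowered: 534 × 3/16 = 100.125
  dwarf purple-flowered: 534 × 3/16 = 100.125
  dwarf white-flowered: 534 × 1/16 = 33.375
χ² = Σ (O − E)² / E
  tall purple-flowered: (302 − 300.375)² / 300.375 = 0.0088
  tall white-flowered: (99 − 100.125)² / 100.125 = 0.0126
  dwarf purple-flowered: (100 − 100.125)² / 100.125 = 0.0002
  dwarf white-flowered: (33 − 33.375)² / 33.375 = 0.0042
χ² = 0.0088 + 0.0126 + 0.0002 + 0.0042 = 0.0258 ≈ 0.026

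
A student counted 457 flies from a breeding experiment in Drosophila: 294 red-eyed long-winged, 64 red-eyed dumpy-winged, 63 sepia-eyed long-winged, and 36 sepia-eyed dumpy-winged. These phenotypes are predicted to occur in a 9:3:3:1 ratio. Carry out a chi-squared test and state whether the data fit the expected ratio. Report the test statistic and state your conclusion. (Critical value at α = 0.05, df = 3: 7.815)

Total ratio parts = 16. Expected numbers out of 457:
  red-eyed long-winged: 457 × 9/16 = 257.0625
  red-eyed dumpy-winged: 457 × 3/16 = 85.6875
  sepia-eyed long-winged: 457 × 3/16 = 85.6875
  sepia-eyed dumpy-winged: 457 × 1/16 = 28.5625
χ² = Σ (O − E)² / E
  red-eyed long-winged: (294 − 257.0625)² / 257.0625 = 5.3076
  red-eyed dumpy-winged: (64 − 85.6875)² / 85.6875 = 5.4891
  sepia-eyed long-winged: (63 − 85.6875)² / 85.6875 = 6.0070
  sepia-eyed dumpy-winged: (36 − 28.5625)² / 28.5625 = 1.9367
χ² = 5.3076 + 5.4891 + 6.0070 + 1.9367 = 18.7404 ≈ 18.740
Degrees of freedom = 4 − 1 = 3; critical value at α = 0.05 is 7.815.
Since 18.740 > 7.815, we reject the null hypothesis — the data do not fit the 9:3:3:1 ratio.

18.740; not consistent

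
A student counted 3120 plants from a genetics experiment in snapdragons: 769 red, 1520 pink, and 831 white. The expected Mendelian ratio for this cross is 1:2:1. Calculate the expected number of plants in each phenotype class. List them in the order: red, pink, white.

The 1:2:1 ratio has 4 parts, so with N = 3120 the expected counts are:
  red: 3120 × 1/4 = 780
  pink: 3120 × 2/4 = 1560
  white: 3120 × 1/4 = 780

780, 1560, 780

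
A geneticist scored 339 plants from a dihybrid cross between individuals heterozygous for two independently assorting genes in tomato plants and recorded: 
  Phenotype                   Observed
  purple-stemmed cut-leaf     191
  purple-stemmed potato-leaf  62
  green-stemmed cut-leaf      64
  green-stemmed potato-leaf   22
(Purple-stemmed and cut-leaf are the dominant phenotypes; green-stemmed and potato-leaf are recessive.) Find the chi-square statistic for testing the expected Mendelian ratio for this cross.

0.073

A dihybrid F₂ with independent assortment and complete dominance at both loci gives a 9:3:3:1 phenotypic ratio.
Under the 9:3:3:1 hypothesis (Σ ratio = 16, N = 339):
  purple-stemmed cut-leaf: 339 × 9/16 = 190.6875
  purple-stemmed potato-leaf: 339 × 3/16 = 63.5625
  green-stemmed cut-leaf: 339 × 3/16 = 63.5625
  green-stemmed potato-leaf: 339 × 1/16 = 21.1875
χ² = Σ (O − E)² / E
  purple-stemmed cut-leaf: (191 − 190.6875)² / 190.6875 = 0.0005
  purple-stemmed potato-leaf: (62 − 63.5625)² / 63.5625 = 0.0384
  green-stemmed cut-leaf: (64 − 63.5625)² / 63.5625 = 0.0030
  green-stemmed potato-leaf: (22 − 21.1875)² / 21.1875 = 0.0312
χ² = 0.0005 + 0.0384 + 0.0030 + 0.0312 = 0.0731 ≈ 0.073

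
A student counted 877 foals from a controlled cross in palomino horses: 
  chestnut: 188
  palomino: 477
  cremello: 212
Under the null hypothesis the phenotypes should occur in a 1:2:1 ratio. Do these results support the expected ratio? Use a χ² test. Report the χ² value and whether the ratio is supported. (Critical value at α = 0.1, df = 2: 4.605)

The 1:2:1 ratio has 4 parts, so with N = 877 the expected counts are:
  chestnut: 877 × 1/4 = 219.25
  palomino: 877 × 2/4 = 438.5
  cremello: 877 × 1/4 = 219.25
χ² = Σ (O − E)² / E
  chestnut: (188 − 219.25)² / 219.25 = 4.4541
  palomino: (477 − 438.5)² / 438.5 = 3.3803
  cremello: (212 − 219.25)² / 219.25 = 0.2397
χ² = 4.4541 + 3.3803 + 0.2397 = 8.0741 ≈ 8.074
Degrees of freedom = 3 − 1 = 2; critical value at α = 0.1 is 4.605.
Since 8.074 > 4.605, we reject the null hypothesis — the data do not fit the 1:2:1 ratio.

8.074; not consistent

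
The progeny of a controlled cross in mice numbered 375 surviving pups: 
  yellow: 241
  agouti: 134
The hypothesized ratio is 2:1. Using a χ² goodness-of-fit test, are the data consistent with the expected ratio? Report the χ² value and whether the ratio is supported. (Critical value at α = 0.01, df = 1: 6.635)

0.972; consistent

Expected counts for N = 375 under a 2:1 ratio (total parts = 3):
  yellow: 375 × 2/3 = 250
  agouti: 375 × 1/3 = 125
χ² = Σ (O − E)² / E
  yellow: (241 − 250)² / 250 = 0.3240
  agouti: (134 − 125)² / 125 = 0.6480
χ² = 0.3240 + 0.6480 = 0.972
Degrees of freedom = 2 − 1 = 1; critical value at α = 0.01 is 6.635.
Since 0.972 < 6.635, we fail to reject the null hypothesis — the data are consistent with the 2:1 ratio.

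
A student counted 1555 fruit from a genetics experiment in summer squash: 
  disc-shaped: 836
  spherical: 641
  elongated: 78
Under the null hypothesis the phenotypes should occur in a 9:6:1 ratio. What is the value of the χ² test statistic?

Expected counts for N = 1555 under a 9:6:1 ratio (total parts = 16):
  disc-shaped: 1555 × 9/16 = 874.6875
  spherical: 1555 × 6/16 = 583.125
  elongated: 1555 × 1/16 = 97.1875
χ² = Σ (O − E)² / E
  disc-shaped: (836 − 874.6875)² / 874.6875 = 1.7112
  spherical: (641 − 583.125)² / 583.125 = 5.7441
  elongated: (78 − 97.1875)² / 97.1875 = 3.7881
χ² = 1.7112 + 5.7441 + 3.7881 = 11.2434 ≈ 11.243

11.243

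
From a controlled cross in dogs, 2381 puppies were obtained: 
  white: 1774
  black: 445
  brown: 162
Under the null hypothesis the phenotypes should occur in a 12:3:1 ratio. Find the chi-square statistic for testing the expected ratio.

1.251

The 12:3:1 ratio has 16 parts, so with N = 2381 the expected counts are:
  white: 2381 × 12/16 = 1785.75
  black: 2381 × 3/16 = 446.4375
  brown: 2381 × 1/16 = 148.8125
χ² = Σ (O − E)² / E
  white: (1774 − 1785.75)² / 1785.75 = 0.0773
  black: (445 − 446.4375)² / 446.4375 = 0.0046
  brown: (162 − 148.8125)² / 148.8125 = 1.1687
χ² = 0.0773 + 0.0046 + 1.1687 = 1.2506 ≈ 1.251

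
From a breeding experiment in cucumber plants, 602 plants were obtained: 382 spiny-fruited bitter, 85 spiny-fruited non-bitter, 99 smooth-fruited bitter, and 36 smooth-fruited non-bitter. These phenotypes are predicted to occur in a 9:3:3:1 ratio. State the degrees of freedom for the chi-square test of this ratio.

A goodness-of-fit test with 4 phenotype classes has df = 4 − 1 = 3.

3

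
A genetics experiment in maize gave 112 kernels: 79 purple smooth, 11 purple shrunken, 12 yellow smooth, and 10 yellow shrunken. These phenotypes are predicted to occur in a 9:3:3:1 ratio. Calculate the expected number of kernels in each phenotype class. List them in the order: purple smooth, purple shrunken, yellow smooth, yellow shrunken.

Expected counts for N = 112 under a 9:3:3:1 ratio (total parts = 16):
  purple smooth: 112 × 9/16 = 63
  purple shrunken: 112 × 3/16 = 21
  yellow smooth: 112 × 3/16 = 21
  yellow shrunken: 112 × 1/16 = 7

63, 21, 21, 7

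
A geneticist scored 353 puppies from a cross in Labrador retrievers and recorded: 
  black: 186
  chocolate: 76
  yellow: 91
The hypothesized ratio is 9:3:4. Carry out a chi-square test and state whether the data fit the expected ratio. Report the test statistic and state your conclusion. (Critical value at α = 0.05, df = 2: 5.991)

2.335; consistent

Total ratio parts = 16. Expected numbers out of 353:
  black: 353 × 9/16 = 198.5625
  chocolate: 353 × 3/16 = 66.1875
  yellow: 353 × 4/16 = 88.25
χ² = Σ (O − E)² / E
  black: (186 − 198.5625)² / 198.5625 = 0.7948
  chocolate: (76 − 66.1875)² / 66.1875 = 1.4547
  yellow: (91 − 88.25)² / 88.25 = 0.0857
χ² = 0.7948 + 1.4547 + 0.0857 = 2.3352 ≈ 2.335
Degrees of freedom = 3 − 1 = 2; critical value at α = 0.05 is 5.991.
Since 2.335 < 5.991, we fail to reject the null hypothesis — the data are consistent with the 9:3:4 ratio.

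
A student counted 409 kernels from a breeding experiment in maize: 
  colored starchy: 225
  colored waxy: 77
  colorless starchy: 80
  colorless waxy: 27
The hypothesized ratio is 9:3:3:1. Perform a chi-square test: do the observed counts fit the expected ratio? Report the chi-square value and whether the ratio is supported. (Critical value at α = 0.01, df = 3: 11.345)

0.337; consistent

Total ratio parts = 16. Expected numbers out of 409:
  colored starchy: 409 × 9/16 = 230.0625
  colored waxy: 409 × 3/16 = 76.6875
  colorless starchy: 409 × 3/16 = 76.6875
  colorless waxy: 409 × 1/16 = 25.5625
χ² = Σ (O − E)² / E
  colored starchy: (225 − 230.0625)² / 230.0625 = 0.1114
  colored waxy: (77 − 76.6875)² / 76.6875 = 0.0013
  colorless starchy: (80 − 76.6875)² / 76.6875 = 0.1431
  colorless waxy: (27 − 25.5625)² / 25.5625 = 0.0808
χ² = 0.1114 + 0.0013 + 0.1431 + 0.0808 = 0.3366 ≈ 0.337
Degrees of freedom = 4 − 1 = 3; critical value at α = 0.01 is 11.345.
Since 0.337 < 11.345, we fail to reject the null hypothesis — the data are consistent with the 9:3:3:1 ratio.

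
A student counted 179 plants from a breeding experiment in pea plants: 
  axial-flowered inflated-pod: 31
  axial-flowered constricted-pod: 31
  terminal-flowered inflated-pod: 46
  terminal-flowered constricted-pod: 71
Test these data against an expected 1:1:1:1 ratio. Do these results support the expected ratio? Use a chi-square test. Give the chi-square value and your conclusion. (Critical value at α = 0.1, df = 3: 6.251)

Under the 1:1:1:1 hypothesis (Σ ratio = 4, N = 179):
  axial-flowered inflated-pod: 179 × 1/4 = 44.75
  axial-flowered constricted-pod: 179 × 1/4 = 44.75
  terminal-flowered inflated-pod: 179 × 1/4 = 44.75
  terminal-flowered constricted-pod: 179 × 1/4 = 44.75
χ² = Σ (O − E)² / E
  axial-flowered inflated-pod: (31 − 44.75)² / 44.75 = 4.2249
  axial-flowered constricted-pod: (31 − 44.75)² / 44.75 = 4.2249
  terminal-flowered inflated-pod: (46 − 44.75)² / 44.75 = 0.0349
  terminal-flowered constricted-pod: (71 − 44.75)² / 44.75 = 15.3980
χ² = 4.2249 + 4.2249 + 0.0349 + 15.3980 = 23.8827 ≈ 23.883
Degrees of freedom = 4 − 1 = 3; critical value at α = 0.1 is 6.251.
Since 23.883 > 6.251, we reject the null hypothesis — the data do not fit the 1:1:1:1 ratio.

23.883; not consistent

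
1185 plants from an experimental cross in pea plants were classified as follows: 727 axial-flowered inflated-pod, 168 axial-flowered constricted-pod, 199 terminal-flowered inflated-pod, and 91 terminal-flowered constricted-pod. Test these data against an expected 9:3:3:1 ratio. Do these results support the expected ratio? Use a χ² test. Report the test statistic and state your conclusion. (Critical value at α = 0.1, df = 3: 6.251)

The 9:3:3:1 ratio has 16 parts, so with N = 1185 the expected counts are:
  axial-flowered inflated-pod: 1185 × 9/16 = 666.5625
  axial-flowered constricted-pod: 1185 × 3/16 = 222.1875
  terminal-flowered inflated-pod: 1185 × 3/16 = 222.1875
  terminal-flowered constricted-pod: 1185 × 1/16 = 74.0625
χ² = Σ (O − E)² / E
  axial-flowered inflated-pod: (727 − 666.5625)² / 666.5625 = 5.4799
  axial-flowered constricted-pod: (168 − 222.1875)² / 222.1875 = 13.2153
  terminal-flowered inflated-pod: (199 − 222.1875)² / 222.1875 = 2.4198
  terminal-flowered constricted-pod: (91 − 74.0625)² / 74.0625 = 3.8735
χ² = 5.4799 + 13.2153 + 2.4198 + 3.8735 = 24.9885 ≈ 24.989
Degrees of freedom = 4 − 1 = 3; critical value at α = 0.1 is 6.251.
Since 24.989 > 6.251, we reject the null hypothesis — the data do not fit the 9:3:3:1 ratio.

24.989; not consistent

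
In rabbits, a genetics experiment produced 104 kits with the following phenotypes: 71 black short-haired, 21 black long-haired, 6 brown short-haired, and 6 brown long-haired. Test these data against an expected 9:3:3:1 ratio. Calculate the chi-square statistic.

12.171

The 9:3:3:1 ratio has 16 parts, so with N = 104 the expected counts are:
  black short-haired: 104 × 9/16 = 58.5
  black long-haired: 104 × 3/16 = 19.5
  brown short-haired: 104 × 3/16 = 19.5
  brown long-haired: 104 × 1/16 = 6.5
χ² = Σ (O − E)² / E
  black short-haired: (71 − 58.5)² / 58.5 = 2.6709
  black long-haired: (21 − 19.5)² / 19.5 = 0.1154
  brown short-haired: (6 − 19.5)² / 19.5 = 9.3462
  brown long-haired: (6 − 6.5)² / 6.5 = 0.0385
χ² = 2.6709 + 0.1154 + 9.3462 + 0.0385 = 12.171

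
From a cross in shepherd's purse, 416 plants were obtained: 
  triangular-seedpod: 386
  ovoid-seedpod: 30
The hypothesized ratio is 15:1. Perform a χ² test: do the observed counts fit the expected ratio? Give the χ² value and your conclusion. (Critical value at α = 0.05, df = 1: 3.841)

Expected counts for N = 416 under a 15:1 ratio (total parts = 16):
  triangular-seedpod: 416 × 15/16 = 390
  ovoid-seedpod: 416 × 1/16 = 26
χ² = Σ (O − E)² / E
  triangular-seedpod: (386 − 390)² / 390 = 0.0410
  ovoid-seedpod: (30 − 26)² / 26 = 0.6154
χ² = 0.0410 + 0.6154 = 0.6564 ≈ 0.656
Degrees of freedom = 2 − 1 = 1; critical value at α = 0.05 is 3.841.
Since 0.656 < 3.841, we fail to reject the null hypothesis — the data are consistent with the 15:1 ratio.

0.656; consistent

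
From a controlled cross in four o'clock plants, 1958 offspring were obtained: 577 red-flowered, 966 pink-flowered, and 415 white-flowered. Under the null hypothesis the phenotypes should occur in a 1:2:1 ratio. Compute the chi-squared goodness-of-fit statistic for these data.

27.152

Expected counts for N = 1958 under a 1:2:1 ratio (total parts = 4):
  red-flowered: 1958 × 1/4 = 489.5
  pink-flowered: 1958 × 2/4 = 979
  white-flowered: 1958 × 1/4 = 489.5
χ² = Σ (O − E)² / E
  red-flowered: (577 − 489.5)² / 489.5 = 15.6410
  pink-flowered: (966 − 979)² / 979 = 0.1726
  white-flowered: (415 − 489.5)² / 489.5 = 11.3386
χ² = 15.6410 + 0.1726 + 11.3386 = 27.1522 ≈ 27.152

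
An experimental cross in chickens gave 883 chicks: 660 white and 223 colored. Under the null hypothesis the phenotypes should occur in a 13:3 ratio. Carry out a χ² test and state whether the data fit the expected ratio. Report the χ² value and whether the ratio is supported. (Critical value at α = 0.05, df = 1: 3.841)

24.525; not consistent

Under the 13:3 hypothesis (Σ ratio = 16, N = 883):
  white: 883 × 13/16 = 717.4375
  colored: 883 × 3/16 = 165.5625
χ² = Σ (O − E)² / E
  white: (660 − 717.4375)² / 717.4375 = 4.5984
  colored: (223 − 165.5625)² / 165.5625 = 19.9264
χ² = 4.5984 + 19.9264 = 24.5248 ≈ 24.525
Degrees of freedom = 2 − 1 = 1; critical value at α = 0.05 is 3.841.
Since 24.525 > 3.841, we reject the null hypothesis — the data do not fit the 13:3 ratio.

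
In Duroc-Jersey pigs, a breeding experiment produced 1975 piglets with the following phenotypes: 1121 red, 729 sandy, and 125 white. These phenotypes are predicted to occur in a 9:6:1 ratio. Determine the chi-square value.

0.293

Total ratio parts = 16. Expected numbers out of 1975:
  red: 1975 × 9/16 = 1110.9375
  sandy: 1975 × 6/16 = 740.625
  white: 1975 × 1/16 = 123.4375
χ² = Σ (O − E)² / E
  red: (1121 − 1110.9375)² / 1110.9375 = 0.0911
  sandy: (729 − 740.625)² / 740.625 = 0.1825
  white: (125 − 123.4375)² / 123.4375 = 0.0198
χ² = 0.0911 + 0.1825 + 0.0198 = 0.2934 ≈ 0.293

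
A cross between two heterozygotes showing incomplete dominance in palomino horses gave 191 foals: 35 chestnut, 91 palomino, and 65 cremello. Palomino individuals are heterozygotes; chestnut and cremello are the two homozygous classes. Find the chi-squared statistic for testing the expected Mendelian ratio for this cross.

With incomplete dominance, a heterozygote × heterozygote cross gives a 1:2:1 phenotypic ratio.
Expected counts for N = 191 under a 1:2:1 ratio (total parts = 4):
  chestnut: 191 × 1/4 = 47.75
  palomino: 191 × 2/4 = 95.5
  cremello: 191 × 1/4 = 47.75
χ² = Σ (O − E)² / E
  chestnut: (35 − 47.75)² / 47.75 = 3.4045
  palomino: (91 − 95.5)² / 95.5 = 0.2120
  cremello: (65 − 47.75)² / 47.75 = 6.2317
χ² = 3.4045 + 0.2120 + 6.2317 = 9.8482 ≈ 9.848

9.848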